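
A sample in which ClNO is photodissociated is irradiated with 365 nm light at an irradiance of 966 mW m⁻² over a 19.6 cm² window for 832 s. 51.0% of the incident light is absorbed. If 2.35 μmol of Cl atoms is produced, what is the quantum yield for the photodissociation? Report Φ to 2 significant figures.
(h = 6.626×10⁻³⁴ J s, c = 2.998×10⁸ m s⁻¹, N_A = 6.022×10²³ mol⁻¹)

Φ = 0.96

Product: 2.35 μmol = 2.35×10⁻⁶ mol.
Photon energy at 365 nm: hc/λ = (6.626×10⁻³⁴)(2.998×10⁸)/(365×10⁻⁹) = 5.442×10⁻¹⁹ J.
Energy delivered: (966 mW m⁻²)(19.6×10⁻⁴ m²)(832 s) = 1.575 J.
Photons incident: 1.575 / 5.442×10⁻¹⁹ = 2.894×10¹⁸, i.e. 2.894×10¹⁸/6.022×10²³ = 4.806×10⁻⁶ mol.
Photons absorbed: 0.510 × 4.806×10⁻⁶ = 2.451×10⁻⁶ mol.
Φ = 2.35×10⁻⁶ mol / 2.451×10⁻⁶ mol photons = 0.96.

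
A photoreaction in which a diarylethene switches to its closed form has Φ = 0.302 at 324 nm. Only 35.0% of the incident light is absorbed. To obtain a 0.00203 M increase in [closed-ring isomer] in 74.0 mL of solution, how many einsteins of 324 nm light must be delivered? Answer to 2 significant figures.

0.0014 einstein

Product: (0.00203 M)(0.074 L) = 1.502e-4 mol.
Photons that must be absorbed: 1.502e-4 / 0.302 = 4.974e-4 mol.
Incident photons needed: 4.974e-4 / 0.350 = 0.001421 mol.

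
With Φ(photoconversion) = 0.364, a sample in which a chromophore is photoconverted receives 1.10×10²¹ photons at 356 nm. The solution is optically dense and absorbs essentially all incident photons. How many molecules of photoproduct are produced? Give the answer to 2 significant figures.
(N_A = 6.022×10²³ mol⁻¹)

4.0×10²⁰ molecules

Moles of photons: 1.10×10²¹ / 6.022×10²³ = 0.001827 mol.
Product: Φ × n_abs = 0.364 × 0.001827 = 6.650×10⁻⁴ mol.
As a count: 6.650×10⁻⁴ × 6.022×10²³ = 4.0×10²⁰.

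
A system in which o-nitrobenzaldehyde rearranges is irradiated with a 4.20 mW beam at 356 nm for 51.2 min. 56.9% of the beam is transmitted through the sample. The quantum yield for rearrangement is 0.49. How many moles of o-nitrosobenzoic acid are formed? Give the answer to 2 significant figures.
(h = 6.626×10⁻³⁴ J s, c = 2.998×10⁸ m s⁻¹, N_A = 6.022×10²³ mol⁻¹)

8.1×10⁻⁶ mol

Photon energy at 356 nm: hc/λ = (6.626×10⁻³⁴)(2.998×10⁸)/(356×10⁻⁹) = 5.580×10⁻¹⁹ J.
Energy delivered: (4.20 mW)(3072 s) = 12.90 J.
Photons incident: 12.90 / 5.580×10⁻¹⁹ = 2.312×10¹⁹, i.e. 2.312×10¹⁹/6.022×10²³ = 3.839×10⁻⁵ mol.
Fraction absorbed: 1 − 56.9/100 = 0.4310.
Photons absorbed: 0.4310 × 3.839×10⁻⁵ = 1.655×10⁻⁵ mol.
Product: Φ × n_abs = 0.49 × 1.655×10⁻⁵ = 8.110×10⁻⁶ mol.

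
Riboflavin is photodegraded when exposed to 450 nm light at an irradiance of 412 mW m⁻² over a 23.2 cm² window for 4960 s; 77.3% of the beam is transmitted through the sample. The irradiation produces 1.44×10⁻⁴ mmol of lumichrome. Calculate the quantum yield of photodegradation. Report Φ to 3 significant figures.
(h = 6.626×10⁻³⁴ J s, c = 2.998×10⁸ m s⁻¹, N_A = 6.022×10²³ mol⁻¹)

Φ = 0.0356

Product: 1.44×10⁻⁴ mmol = 1.44×10⁻⁷ mol.
Photon energy at 450 nm: hc/λ = (6.626×10⁻³⁴)(2.998×10⁸)/(450×10⁻⁹) = 4.414×10⁻¹⁹ J.
Energy delivered: (412 mW m⁻²)(23.2×10⁻⁴ m²)(4960 s) = 4.741 J.
Photons incident: 4.741 / 4.414×10⁻¹⁹ = 1.074×10¹⁹, i.e. 1.074×10¹⁹/6.022×10²³ = 1.783×10⁻⁵ mol.
Fraction absorbed: 1 − 77.3/100 = 0.2270.
Photons absorbed: 0.2270 × 1.783×10⁻⁵ = 4.047×10⁻⁶ mol.
Φ = 1.44×10⁻⁷ mol / 4.047×10⁻⁶ mol photons = 0.0356.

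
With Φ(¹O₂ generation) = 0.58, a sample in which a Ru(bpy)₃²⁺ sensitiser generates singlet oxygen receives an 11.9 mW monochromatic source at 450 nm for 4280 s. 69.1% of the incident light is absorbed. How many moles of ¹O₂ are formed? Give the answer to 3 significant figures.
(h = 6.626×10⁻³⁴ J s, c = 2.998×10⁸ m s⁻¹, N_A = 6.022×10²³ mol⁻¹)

7.68×10⁻⁵ mol

Photon energy at 450 nm: hc/λ = (6.626×10⁻³⁴)(2.998×10⁸)/(450×10⁻⁹) = 4.414×10⁻¹⁹ J.
Energy delivered: (11.9 mW)(4280 s) = 50.93 J.
Photons incident: 50.93 / 4.414×10⁻¹⁹ = 1.154×10²⁰, i.e. 1.154×10²⁰/6.022×10²³ = 1.916×10⁻⁴ mol.
Photons absorbed: 0.691 × 1.916×10⁻⁴ = 1.324×10⁻⁴ mol.
Product: Φ × n_abs = 0.58 × 1.324×10⁻⁴ = 7.679×10⁻⁵ mol.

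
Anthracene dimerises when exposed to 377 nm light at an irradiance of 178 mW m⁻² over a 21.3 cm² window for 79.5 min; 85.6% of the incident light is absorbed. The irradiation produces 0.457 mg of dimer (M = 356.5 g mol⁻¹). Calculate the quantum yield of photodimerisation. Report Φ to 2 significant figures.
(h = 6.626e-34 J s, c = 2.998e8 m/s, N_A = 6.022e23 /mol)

Product: 0.457 mg / 356.5 g mol⁻¹ = 1.282e-6 mol.
Photon energy at 377 nm: hc/λ = (6.626e-34)(2.998e8)/(377e-9) = 5.269e-19 J.
Energy delivered: (178 mW m⁻²)(21.3e-4 m²)(4770 s) = 1.808 J.
Photons incident: 1.808 / 5.269e-19 = 3.431e18, i.e. 3.431e18/6.022e23 = 5.697e-6 mol.
Photons absorbed: 0.856 × 5.697e-6 = 4.877e-6 mol.
Φ = 1.282e-6 mol / 4.877e-6 mol photons = 0.26.

Φ = 0.26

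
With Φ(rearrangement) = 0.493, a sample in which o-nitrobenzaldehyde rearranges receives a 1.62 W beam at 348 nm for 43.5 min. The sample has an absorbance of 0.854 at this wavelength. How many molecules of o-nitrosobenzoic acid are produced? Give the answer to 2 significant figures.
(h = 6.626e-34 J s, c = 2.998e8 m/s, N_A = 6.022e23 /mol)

Photon energy at 348 nm: hc/λ = (6.626e-34)(2.998e8)/(348e-9) = 5.708e-19 J.
Energy delivered: (1.62 W)(2610 s) = 4228 J.
Photons incident: 4228 / 5.708e-19 = 7.407e21, i.e. 7.407e21/6.022e23 = 0.01230 mol.
Fraction absorbed: 1 − 10^(−0.854) = 0.8600.
Photons absorbed: 0.8600 × 0.01230 = 0.01058 mol.
Product: Φ × n_abs = 0.493 × 0.01058 = 0.005216 mol.
As a count: 0.005216 × 6.022e23 = 3.1e21.

3.1e21 molecules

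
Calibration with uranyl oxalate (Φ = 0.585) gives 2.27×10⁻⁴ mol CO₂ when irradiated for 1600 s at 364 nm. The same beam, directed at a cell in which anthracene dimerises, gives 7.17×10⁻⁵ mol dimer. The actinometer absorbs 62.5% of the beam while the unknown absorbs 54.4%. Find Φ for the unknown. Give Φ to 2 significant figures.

Photons absorbed by the actinometer: 2.27×10⁻⁴ / 0.585 = 3.880×10⁻⁴ mol.
Incident flux: 3.880×10⁻⁴ / 0.625 = 6.208×10⁻⁴ einstein.
Absorbed by unknown: 0.544 × 6.208×10⁻⁴ = 3.377×10⁻⁴ mol.
Φ(unknown) = 7.17×10⁻⁵ / 3.377×10⁻⁴ = 0.21.

Φ = 0.21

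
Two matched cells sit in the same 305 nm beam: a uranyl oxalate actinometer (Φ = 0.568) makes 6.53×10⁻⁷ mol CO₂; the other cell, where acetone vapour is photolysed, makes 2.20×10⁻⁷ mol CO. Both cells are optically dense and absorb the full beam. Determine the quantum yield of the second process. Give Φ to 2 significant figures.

Φ = 0.19

Photons absorbed by the actinometer: 6.53×10⁻⁷ / 0.568 = 1.150×10⁻⁶ mol.
Φ(unknown) = 2.20×10⁻⁷ / 1.150×10⁻⁶ = 0.19.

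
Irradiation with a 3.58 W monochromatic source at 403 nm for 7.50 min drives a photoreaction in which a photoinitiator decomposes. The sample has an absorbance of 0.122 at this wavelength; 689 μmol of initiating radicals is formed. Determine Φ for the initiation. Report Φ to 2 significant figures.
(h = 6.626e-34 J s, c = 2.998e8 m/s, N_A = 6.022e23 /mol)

Product: 689 μmol = 6.89e-4 mol.
Photon energy at 403 nm: hc/λ = (6.626e-34)(2.998e8)/(403e-9) = 4.929e-19 J.
Energy delivered: (3.58 W)(450 s) = 1611 J.
Photons incident: 1611 / 4.929e-19 = 3.268e21, i.e. 3.268e21/6.022e23 = 0.005427 mol.
Fraction absorbed: 1 − 10^(−0.122) = 0.2449.
Photons absorbed: 0.2449 × 0.005427 = 0.001329 mol.
Φ = 6.89e-4 mol / 0.001329 mol photons = 0.52.

Φ = 0.52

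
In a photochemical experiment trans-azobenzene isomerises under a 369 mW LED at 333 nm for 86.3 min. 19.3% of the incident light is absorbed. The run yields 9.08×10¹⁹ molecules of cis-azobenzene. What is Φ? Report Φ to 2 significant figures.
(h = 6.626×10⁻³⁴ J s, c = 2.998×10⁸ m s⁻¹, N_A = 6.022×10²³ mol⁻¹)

Φ = 0.15

Product: 9.08×10¹⁹ / 6.022×10²³ = 1.508×10⁻⁴ mol.
Photon energy at 333 nm: hc/λ = (6.626×10⁻³⁴)(2.998×10⁸)/(333×10⁻⁹) = 5.965×10⁻¹⁹ J.
Energy delivered: (369 mW)(5178 s) = 1911 J.
Photons incident: 1911 / 5.965×10⁻¹⁹ = 3.204×10²¹, i.e. 3.204×10²¹/6.022×10²³ = 0.005320 mol.
Photons absorbed: 0.193 × 0.005320 = 0.001027 mol.
Φ = 1.508×10⁻⁴ mol / 0.001027 mol photons = 0.15.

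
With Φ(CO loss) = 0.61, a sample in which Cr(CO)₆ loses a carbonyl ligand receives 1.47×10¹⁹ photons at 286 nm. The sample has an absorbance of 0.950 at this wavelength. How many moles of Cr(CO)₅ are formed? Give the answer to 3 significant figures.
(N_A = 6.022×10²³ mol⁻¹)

Moles of photons: 1.47×10¹⁹ / 6.022×10²³ = 2.441×10⁻⁵ mol.
Fraction absorbed: 1 − 10^(−0.950) = 0.8878.
Photons absorbed: 0.8878 × 2.441×10⁻⁵ = 2.167×10⁻⁵ mol.
Product: Φ × n_abs = 0.61 × 2.167×10⁻⁵ = 1.322×10⁻⁵ mol.

1.32×10⁻⁵ mol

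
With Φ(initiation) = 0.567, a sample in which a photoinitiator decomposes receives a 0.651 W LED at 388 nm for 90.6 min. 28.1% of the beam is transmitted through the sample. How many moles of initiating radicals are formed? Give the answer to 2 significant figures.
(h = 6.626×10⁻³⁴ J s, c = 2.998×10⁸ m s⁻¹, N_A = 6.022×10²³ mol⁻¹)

0.0047 mol

Photon energy at 388 nm: hc/λ = (6.626×10⁻³⁴)(2.998×10⁸)/(388×10⁻⁹) = 5.120×10⁻¹⁹ J.
Energy delivered: (0.651 W)(5436 s) = 3539 J.
Photons incident: 3539 / 5.120×10⁻¹⁹ = 6.912×10²¹, i.e. 6.912×10²¹/6.022×10²³ = 0.01148 mol.
Fraction absorbed: 1 − 28.1/100 = 0.7190.
Photons absorbed: 0.7190 × 0.01148 = 0.008254 mol.
Product: Φ × n_abs = 0.567 × 0.008254 = 0.004680 mol.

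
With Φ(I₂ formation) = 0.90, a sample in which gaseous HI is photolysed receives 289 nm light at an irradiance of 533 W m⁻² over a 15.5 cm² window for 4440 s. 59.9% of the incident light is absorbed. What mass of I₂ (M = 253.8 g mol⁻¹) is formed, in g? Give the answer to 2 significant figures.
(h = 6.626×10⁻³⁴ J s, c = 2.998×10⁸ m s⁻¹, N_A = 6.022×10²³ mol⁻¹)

Photon energy at 289 nm: hc/λ = (6.626×10⁻³⁴)(2.998×10⁸)/(289×10⁻⁹) = 6.874×10⁻¹⁹ J.
Energy delivered: (533 W m⁻²)(15.5×10⁻⁴ m²)(4440 s) = 3668 J.
Photons incident: 3668 / 6.874×10⁻¹⁹ = 5.336×10²¹, i.e. 5.336×10²¹/6.022×10²³ = 0.008861 mol.
Photons absorbed: 0.599 × 0.008861 = 0.005308 mol.
Product: Φ × n_abs = 0.90 × 0.005308 = 0.004777 mol.
Mass: 0.004777 × 253.8 = 1.212 g = 1.2 g.

1.2 g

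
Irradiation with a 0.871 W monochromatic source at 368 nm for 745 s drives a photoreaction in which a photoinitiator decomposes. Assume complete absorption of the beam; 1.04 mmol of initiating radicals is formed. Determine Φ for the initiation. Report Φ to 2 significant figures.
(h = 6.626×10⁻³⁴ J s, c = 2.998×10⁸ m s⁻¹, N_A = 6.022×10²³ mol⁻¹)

Φ = 0.52

Product: 1.04 mmol = 0.00104 mol.
Photon energy at 368 nm: hc/λ = (6.626×10⁻³⁴)(2.998×10⁸)/(368×10⁻⁹) = 5.398×10⁻¹⁹ J.
Energy delivered: (0.871 W)(745 s) = 648.9 J.
Photons incident: 648.9 / 5.398×10⁻¹⁹ = 1.202×10²¹, i.e. 1.202×10²¹/6.022×10²³ = 0.001996 mol.
Φ = 0.00104 mol / 0.001996 mol photons = 0.52.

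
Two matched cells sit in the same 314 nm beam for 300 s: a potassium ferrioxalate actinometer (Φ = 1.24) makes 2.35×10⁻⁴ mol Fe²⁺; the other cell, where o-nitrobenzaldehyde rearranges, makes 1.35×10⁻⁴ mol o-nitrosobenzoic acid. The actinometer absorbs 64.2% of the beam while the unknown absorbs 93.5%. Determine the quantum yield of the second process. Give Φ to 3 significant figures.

Photons absorbed by the actinometer: 2.35×10⁻⁴ / 1.24 = 1.895×10⁻⁴ mol.
Incident flux: 1.895×10⁻⁴ / 0.642 = 2.952×10⁻⁴ einstein.
Absorbed by unknown: 0.935 × 2.952×10⁻⁴ = 2.760×10⁻⁴ mol.
Φ(unknown) = 1.35×10⁻⁴ / 2.760×10⁻⁴ = 0.489.

Φ = 0.489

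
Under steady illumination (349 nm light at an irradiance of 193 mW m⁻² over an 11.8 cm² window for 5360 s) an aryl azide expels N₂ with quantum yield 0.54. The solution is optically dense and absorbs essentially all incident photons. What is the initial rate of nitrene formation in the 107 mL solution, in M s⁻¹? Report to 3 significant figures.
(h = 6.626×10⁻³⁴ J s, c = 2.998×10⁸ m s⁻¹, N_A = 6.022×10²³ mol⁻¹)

Photon energy at 349 nm: hc/λ = (6.626×10⁻³⁴)(2.998×10⁸)/(349×10⁻⁹) = 5.692×10⁻¹⁹ J.
Energy delivered: (193 mW m⁻²)(11.8×10⁻⁴ m²)(5360 s) = 1.221 J.
Photons incident: 1.221 / 5.692×10⁻¹⁹ = 2.145×10¹⁸, i.e. 2.145×10¹⁸/6.022×10²³ = 3.562×10⁻⁶ mol.
Product formed: 0.54 × 3.562×10⁻⁶ = 1.923×10⁻⁶ mol.
Rate: 1.923×10⁻⁶ mol / (5360 s × 0.107 L) = 3.35×10⁻⁹ M s⁻¹.

3.35×10⁻⁹ M s⁻¹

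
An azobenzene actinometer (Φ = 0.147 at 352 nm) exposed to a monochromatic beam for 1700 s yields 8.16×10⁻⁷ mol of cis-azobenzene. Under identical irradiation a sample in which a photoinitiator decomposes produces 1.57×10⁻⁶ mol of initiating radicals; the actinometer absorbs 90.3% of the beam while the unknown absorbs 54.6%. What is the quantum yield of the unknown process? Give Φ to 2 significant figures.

Φ = 0.47

Photons absorbed by the actinometer: 8.16×10⁻⁷ / 0.147 = 5.551×10⁻⁶ mol.
Incident flux: 5.551×10⁻⁶ / 0.903 = 6.147×10⁻⁶ einstein.
Absorbed by unknown: 0.546 × 6.147×10⁻⁶ = 3.356×10⁻⁶ mol.
Φ(unknown) = 1.57×10⁻⁶ / 3.356×10⁻⁶ = 0.47.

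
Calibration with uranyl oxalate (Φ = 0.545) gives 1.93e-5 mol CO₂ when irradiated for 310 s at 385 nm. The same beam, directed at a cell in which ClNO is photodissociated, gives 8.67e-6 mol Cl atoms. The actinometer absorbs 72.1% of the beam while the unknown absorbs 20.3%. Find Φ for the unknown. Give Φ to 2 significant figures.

Φ = 0.87

Photons absorbed by the actinometer: 1.93e-5 / 0.545 = 3.541e-5 mol.
Incident flux: 3.541e-5 / 0.721 = 4.911e-5 einstein.
Absorbed by unknown: 0.203 × 4.911e-5 = 9.969e-6 mol.
Φ(unknown) = 8.67e-6 / 9.969e-6 = 0.87.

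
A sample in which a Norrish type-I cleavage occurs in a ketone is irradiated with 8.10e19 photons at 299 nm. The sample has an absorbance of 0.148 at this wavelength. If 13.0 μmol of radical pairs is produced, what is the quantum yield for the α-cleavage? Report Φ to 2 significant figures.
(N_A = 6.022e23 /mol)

Φ = 0.33

Product: 13.0 μmol = 1.30e-5 mol.
Moles of photons: 8.10e19 / 6.022e23 = 1.345e-4 mol.
Fraction absorbed: 1 − 10^(−0.148) = 0.2888.
Photons absorbed: 0.2888 × 1.345e-4 = 3.884e-5 mol.
Φ = 1.30e-5 mol / 3.884e-5 mol photons = 0.33.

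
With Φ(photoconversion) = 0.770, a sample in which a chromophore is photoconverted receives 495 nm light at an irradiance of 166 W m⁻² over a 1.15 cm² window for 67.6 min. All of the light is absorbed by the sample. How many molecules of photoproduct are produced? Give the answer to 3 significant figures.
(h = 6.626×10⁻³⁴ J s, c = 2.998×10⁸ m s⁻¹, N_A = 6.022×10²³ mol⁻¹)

1.49×10²⁰ molecules

Photon energy at 495 nm: hc/λ = (6.626×10⁻³⁴)(2.998×10⁸)/(495×10⁻⁹) = 4.013×10⁻¹⁹ J.
Energy delivered: (166 W m⁻²)(1.15×10⁻⁴ m²)(4056 s) = 77.43 J.
Photons incident: 77.43 / 4.013×10⁻¹⁹ = 1.929×10²⁰, i.e. 1.929×10²⁰/6.022×10²³ = 3.203×10⁻⁴ mol.
Product: Φ × n_abs = 0.770 × 3.203×10⁻⁴ = 2.466×10⁻⁴ mol.
As a count: 2.466×10⁻⁴ × 6.022×10²³ = 1.49×10²⁰.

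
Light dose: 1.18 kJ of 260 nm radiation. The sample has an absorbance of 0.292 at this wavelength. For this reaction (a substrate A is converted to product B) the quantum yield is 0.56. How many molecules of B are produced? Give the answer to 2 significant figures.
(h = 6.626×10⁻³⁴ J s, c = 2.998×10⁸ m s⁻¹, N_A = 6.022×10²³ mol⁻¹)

Photon energy at 260 nm: hc/λ = (6.626×10⁻³⁴)(2.998×10⁸)/(260×10⁻⁹) = 7.640×10⁻¹⁹ J.
Incident energy: 1.18 kJ = 1180 J.
Photons incident: 1180 / 7.640×10⁻¹⁹ = 1.545×10²¹, i.e. 1.545×10²¹/6.022×10²³ = 0.002566 mol.
Fraction absorbed: 1 − 10^(−0.292) = 0.4895.
Photons absorbed: 0.4895 × 0.002566 = 0.001256 mol.
Product: Φ × n_abs = 0.56 × 0.001256 = 7.034×10⁻⁴ mol.
As a count: 7.034×10⁻⁴ × 6.022×10²³ = 4.2×10²⁰.

4.2×10²⁰ molecules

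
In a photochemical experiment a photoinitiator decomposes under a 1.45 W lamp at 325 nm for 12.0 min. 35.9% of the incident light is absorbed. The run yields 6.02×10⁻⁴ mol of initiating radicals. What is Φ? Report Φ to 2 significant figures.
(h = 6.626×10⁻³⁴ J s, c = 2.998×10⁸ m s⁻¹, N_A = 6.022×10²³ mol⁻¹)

Photon energy at 325 nm: hc/λ = (6.626×10⁻³⁴)(2.998×10⁸)/(325×10⁻⁹) = 6.112×10⁻¹⁹ J.
Energy delivered: (1.45 W)(720 s) = 1044 J.
Photons incident: 1044 / 6.112×10⁻¹⁹ = 1.708×10²¹, i.e. 1.708×10²¹/6.022×10²³ = 0.002836 mol.
Photons absorbed: 0.359 × 0.002836 = 0.001018 mol.
Φ = 6.02×10⁻⁴ mol / 0.001018 mol photons = 0.59.

Φ = 0.59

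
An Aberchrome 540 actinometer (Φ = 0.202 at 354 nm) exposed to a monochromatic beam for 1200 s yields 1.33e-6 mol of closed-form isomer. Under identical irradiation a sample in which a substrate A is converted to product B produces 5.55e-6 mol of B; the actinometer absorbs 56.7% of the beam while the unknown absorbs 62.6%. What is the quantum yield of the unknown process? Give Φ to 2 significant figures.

Φ = 0.76

Photons absorbed by the actinometer: 1.33e-6 / 0.202 = 6.584e-6 mol.
Incident flux: 6.584e-6 / 0.567 = 1.161e-5 einstein.
Absorbed by unknown: 0.626 × 1.161e-5 = 7.268e-6 mol.
Φ(unknown) = 5.55e-6 / 7.268e-6 = 0.76.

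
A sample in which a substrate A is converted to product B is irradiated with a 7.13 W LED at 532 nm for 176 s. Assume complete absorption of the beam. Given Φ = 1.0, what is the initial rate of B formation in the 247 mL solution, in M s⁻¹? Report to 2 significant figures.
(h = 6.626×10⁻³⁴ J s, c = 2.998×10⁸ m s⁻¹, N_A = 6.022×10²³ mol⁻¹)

1.3×10⁻⁴ M s⁻¹

Photon energy at 532 nm: hc/λ = (6.626×10⁻³⁴)(2.998×10⁸)/(532×10⁻⁹) = 3.734×10⁻¹⁹ J.
Energy delivered: (7.13 W)(176 s) = 1255 J.
Photons incident: 1255 / 3.734×10⁻¹⁹ = 3.361×10²¹, i.e. 3.361×10²¹/6.022×10²³ = 0.005581 mol.
Product formed: 1.0 × 0.005581 = 0.005581 mol.
Rate: 0.005581 mol / (176 s × 0.247 L) = 1.3×10⁻⁴ M s⁻¹.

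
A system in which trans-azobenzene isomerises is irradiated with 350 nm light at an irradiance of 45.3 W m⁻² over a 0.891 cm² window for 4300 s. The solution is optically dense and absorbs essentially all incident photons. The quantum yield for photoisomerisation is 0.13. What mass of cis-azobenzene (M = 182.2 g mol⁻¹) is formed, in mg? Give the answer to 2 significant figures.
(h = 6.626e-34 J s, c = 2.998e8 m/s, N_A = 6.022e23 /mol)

Photon energy at 350 nm: hc/λ = (6.626e-34)(2.998e8)/(350e-9) = 5.676e-19 J.
Energy delivered: (45.3 W m⁻²)(0.891e-4 m²)(4300 s) = 17.36 J.
Photons incident: 17.36 / 5.676e-19 = 3.058e19, i.e. 3.058e19/6.022e23 = 5.078e-5 mol.
Product: Φ × n_abs = 0.13 × 5.078e-5 = 6.601e-6 mol.
Mass: 6.601e-6 × 182.2 = 0.001203 g = 1.2 mg.

1.2 mg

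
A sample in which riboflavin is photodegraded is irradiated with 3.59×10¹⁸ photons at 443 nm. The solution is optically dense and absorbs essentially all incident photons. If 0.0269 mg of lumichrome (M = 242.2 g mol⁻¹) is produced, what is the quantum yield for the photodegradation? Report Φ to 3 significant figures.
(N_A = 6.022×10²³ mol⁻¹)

Product: 0.0269 mg / 242.2 g mol⁻¹ = 1.111×10⁻⁷ mol.
Moles of photons: 3.59×10¹⁸ / 6.022×10²³ = 5.961×10⁻⁶ mol.
Φ = 1.111×10⁻⁷ mol / 5.961×10⁻⁶ mol photons = 0.0186.

Φ = 0.0186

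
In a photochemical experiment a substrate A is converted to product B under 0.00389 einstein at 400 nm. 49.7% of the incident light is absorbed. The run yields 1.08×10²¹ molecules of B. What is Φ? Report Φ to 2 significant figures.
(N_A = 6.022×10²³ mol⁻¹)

Product: 1.08×10²¹ / 6.022×10²³ = 0.001793 mol.
Photons absorbed: 0.497 × 0.00389 = 0.001933 mol.
Φ = 0.001793 mol / 0.001933 mol photons = 0.93.

Φ = 0.93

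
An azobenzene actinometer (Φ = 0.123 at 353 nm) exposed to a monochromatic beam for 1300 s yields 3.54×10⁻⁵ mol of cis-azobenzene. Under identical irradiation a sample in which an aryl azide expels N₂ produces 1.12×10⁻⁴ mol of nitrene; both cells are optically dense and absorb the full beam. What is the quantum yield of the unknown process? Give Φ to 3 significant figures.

Φ = 0.389

Photons absorbed by the actinometer: 3.54×10⁻⁵ / 0.123 = 2.878×10⁻⁴ mol.
Φ(unknown) = 1.12×10⁻⁴ / 2.878×10⁻⁴ = 0.389.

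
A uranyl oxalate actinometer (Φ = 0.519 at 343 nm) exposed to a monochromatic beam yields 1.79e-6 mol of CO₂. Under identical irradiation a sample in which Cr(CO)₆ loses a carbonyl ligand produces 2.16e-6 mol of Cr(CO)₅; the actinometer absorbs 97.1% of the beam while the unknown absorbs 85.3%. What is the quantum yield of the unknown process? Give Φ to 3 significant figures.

Photons absorbed by the actinometer: 1.79e-6 / 0.519 = 3.449e-6 mol.
Incident flux: 3.449e-6 / 0.971 = 3.552e-6 einstein.
Absorbed by unknown: 0.853 × 3.552e-6 = 3.030e-6 mol.
Φ(unknown) = 2.16e-6 / 3.030e-6 = 0.713.

Φ = 0.713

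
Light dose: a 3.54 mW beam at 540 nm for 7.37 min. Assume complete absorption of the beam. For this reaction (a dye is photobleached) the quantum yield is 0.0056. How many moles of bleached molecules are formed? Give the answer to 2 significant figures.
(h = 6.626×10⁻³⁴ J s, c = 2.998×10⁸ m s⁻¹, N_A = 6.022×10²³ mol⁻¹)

4.0×10⁻⁸ mol

Photon energy at 540 nm: hc/λ = (6.626×10⁻³⁴)(2.998×10⁸)/(540×10⁻⁹) = 3.679×10⁻¹⁹ J.
Energy delivered: (3.54 mW)(442.2 s) = 1.565 J.
Photons incident: 1.565 / 3.679×10⁻¹⁹ = 4.254×10¹⁸, i.e. 4.254×10¹⁸/6.022×10²³ = 7.064×10⁻⁶ mol.
Product: Φ × n_abs = 0.0056 × 7.064×10⁻⁶ = 3.956×10⁻⁸ mol.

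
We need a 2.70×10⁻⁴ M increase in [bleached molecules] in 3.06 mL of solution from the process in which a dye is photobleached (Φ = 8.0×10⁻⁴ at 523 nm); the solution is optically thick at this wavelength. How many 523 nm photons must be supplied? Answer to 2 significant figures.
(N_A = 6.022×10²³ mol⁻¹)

6.2×10²⁰ photons

Product: (2.70×10⁻⁴ M)(0.00306 L) = 8.262×10⁻⁷ mol.
Photons that must be absorbed: 8.262×10⁻⁷ / 8.0×10⁻⁴ = 0.001033 mol.
Photon count: 0.001033 × 6.022×10²³ = 6.2×10²⁰.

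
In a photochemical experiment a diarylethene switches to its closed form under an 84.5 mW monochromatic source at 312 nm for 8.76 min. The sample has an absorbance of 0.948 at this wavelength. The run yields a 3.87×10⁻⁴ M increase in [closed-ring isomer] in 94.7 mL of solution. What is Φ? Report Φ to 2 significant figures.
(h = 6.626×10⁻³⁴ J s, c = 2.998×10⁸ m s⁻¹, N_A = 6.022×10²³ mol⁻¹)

Product: (3.87×10⁻⁴ M)(0.0947 L) = 3.665×10⁻⁵ mol.
Photon energy at 312 nm: hc/λ = (6.626×10⁻³⁴)(2.998×10⁸)/(312×10⁻⁹) = 6.367×10⁻¹⁹ J.
Energy delivered: (84.5 mW)(525.6 s) = 44.41 J.
Photons incident: 44.41 / 6.367×10⁻¹⁹ = 6.975×10¹⁹, i.e. 6.975×10¹⁹/6.022×10²³ = 1.158×10⁻⁴ mol.
Fraction absorbed: 1 − 10^(−0.948) = 0.8873.
Photons absorbed: 0.8873 × 1.158×10⁻⁴ = 1.027×10⁻⁴ mol.
Φ = 3.665×10⁻⁵ mol / 1.027×10⁻⁴ mol photons = 0.36.

Φ = 0.36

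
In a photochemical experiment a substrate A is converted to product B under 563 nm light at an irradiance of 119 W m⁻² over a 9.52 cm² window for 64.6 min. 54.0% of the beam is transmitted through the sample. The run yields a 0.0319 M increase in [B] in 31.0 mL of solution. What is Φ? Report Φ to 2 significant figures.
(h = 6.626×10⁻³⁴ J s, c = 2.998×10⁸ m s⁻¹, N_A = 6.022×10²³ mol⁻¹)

Φ = 1.0

Product: (0.0319 M)(0.031 L) = 9.889×10⁻⁴ mol.
Photon energy at 563 nm: hc/λ = (6.626×10⁻³⁴)(2.998×10⁸)/(563×10⁻⁹) = 3.528×10⁻¹⁹ J.
Energy delivered: (119 W m⁻²)(9.52×10⁻⁴ m²)(3876 s) = 439.1 J.
Photons incident: 439.1 / 3.528×10⁻¹⁹ = 1.245×10²¹, i.e. 1.245×10²¹/6.022×10²³ = 0.002067 mol.
Fraction absorbed: 1 − 54.0/100 = 0.4600.
Photons absorbed: 0.4600 × 0.002067 = 9.508×10⁻⁴ mol.
Φ = 9.889×10⁻⁴ mol / 9.508×10⁻⁴ mol photons = 1.0.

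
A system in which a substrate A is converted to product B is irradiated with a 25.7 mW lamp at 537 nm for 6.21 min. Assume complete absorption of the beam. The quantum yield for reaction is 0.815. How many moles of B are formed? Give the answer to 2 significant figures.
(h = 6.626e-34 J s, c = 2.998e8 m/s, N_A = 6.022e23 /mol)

3.5e-5 mol

Photon energy at 537 nm: hc/λ = (6.626e-34)(2.998e8)/(537e-9) = 3.699e-19 J.
Energy delivered: (25.7 mW)(372.6 s) = 9.576 J.
Photons incident: 9.576 / 3.699e-19 = 2.589e19, i.e. 2.589e19/6.022e23 = 4.299e-5 mol.
Product: Φ × n_abs = 0.815 × 4.299e-5 = 3.504e-5 mol.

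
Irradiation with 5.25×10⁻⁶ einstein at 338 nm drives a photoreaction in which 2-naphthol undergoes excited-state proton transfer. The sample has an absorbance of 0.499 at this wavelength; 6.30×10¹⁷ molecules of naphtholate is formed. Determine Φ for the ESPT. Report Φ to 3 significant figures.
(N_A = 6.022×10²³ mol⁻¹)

Product: 6.30×10¹⁷ / 6.022×10²³ = 1.046×10⁻⁶ mol.
Fraction absorbed: 1 − 10^(−0.499) = 0.6830.
Photons absorbed: 0.6830 × 5.25×10⁻⁶ = 3.586×10⁻⁶ mol.
Φ = 1.046×10⁻⁶ mol / 3.586×10⁻⁶ mol photons = 0.292.

Φ = 0.292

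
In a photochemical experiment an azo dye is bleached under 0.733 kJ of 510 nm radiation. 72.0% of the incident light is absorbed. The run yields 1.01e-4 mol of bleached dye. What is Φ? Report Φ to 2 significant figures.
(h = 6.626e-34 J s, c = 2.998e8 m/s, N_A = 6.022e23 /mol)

Φ = 0.045

Photon energy at 510 nm: hc/λ = (6.626e-34)(2.998e8)/(510e-9) = 3.895e-19 J.
Incident energy: 0.733 kJ = 733 J.
Photons incident: 733 / 3.895e-19 = 1.882e21, i.e. 1.882e21/6.022e23 = 0.003125 mol.
Photons absorbed: 0.720 × 0.003125 = 0.002250 mol.
Φ = 1.01e-4 mol / 0.002250 mol photons = 0.045.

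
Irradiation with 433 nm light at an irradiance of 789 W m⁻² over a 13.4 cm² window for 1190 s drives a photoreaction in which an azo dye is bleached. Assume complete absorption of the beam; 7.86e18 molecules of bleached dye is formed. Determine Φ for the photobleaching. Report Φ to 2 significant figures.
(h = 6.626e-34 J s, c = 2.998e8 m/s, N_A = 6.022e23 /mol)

Φ = 0.0029

Product: 7.86e18 / 6.022e23 = 1.305e-5 mol.
Photon energy at 433 nm: hc/λ = (6.626e-34)(2.998e8)/(433e-9) = 4.588e-19 J.
Energy delivered: (789 W m⁻²)(13.4e-4 m²)(1190 s) = 1258 J.
Photons incident: 1258 / 4.588e-19 = 2.742e21, i.e. 2.742e21/6.022e23 = 0.004553 mol.
Φ = 1.305e-5 mol / 0.004553 mol photons = 0.0029.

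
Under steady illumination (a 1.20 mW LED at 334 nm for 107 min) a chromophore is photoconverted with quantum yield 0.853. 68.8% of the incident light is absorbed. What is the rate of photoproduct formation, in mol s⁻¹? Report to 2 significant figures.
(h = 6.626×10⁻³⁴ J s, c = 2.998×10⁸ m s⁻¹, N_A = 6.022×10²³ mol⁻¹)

Photon energy at 334 nm: hc/λ = (6.626×10⁻³⁴)(2.998×10⁸)/(334×10⁻⁹) = 5.948×10⁻¹⁹ J.
Energy delivered: (1.20 mW)(6420 s) = 7.704 J.
Photons incident: 7.704 / 5.948×10⁻¹⁹ = 1.295×10¹⁹, i.e. 1.295×10¹⁹/6.022×10²³ = 2.150×10⁻⁵ mol.
Photons absorbed: 0.688 × 2.150×10⁻⁵ = 1.479×10⁻⁵ mol.
Product formed: 0.853 × 1.479×10⁻⁵ = 1.262×10⁻⁵ mol.
Rate: 1.262×10⁻⁵ / 6420 s = 2.0×10⁻⁹ mol s⁻¹.

2.0×10⁻⁹ mol s⁻¹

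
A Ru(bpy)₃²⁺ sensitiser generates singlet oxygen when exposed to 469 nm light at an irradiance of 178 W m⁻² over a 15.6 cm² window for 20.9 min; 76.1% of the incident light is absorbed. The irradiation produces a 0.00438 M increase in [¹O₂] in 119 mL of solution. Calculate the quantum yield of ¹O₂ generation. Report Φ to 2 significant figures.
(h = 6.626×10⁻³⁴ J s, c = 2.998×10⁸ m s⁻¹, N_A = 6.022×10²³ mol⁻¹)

Φ = 0.50

Product: (0.00438 M)(0.119 L) = 5.212×10⁻⁴ mol.
Photon energy at 469 nm: hc/λ = (6.626×10⁻³⁴)(2.998×10⁸)/(469×10⁻⁹) = 4.236×10⁻¹⁹ J.
Energy delivered: (178 W m⁻²)(15.6×10⁻⁴ m²)(1254 s) = 348.2 J.
Photons incident: 348.2 / 4.236×10⁻¹⁹ = 8.220×10²⁰, i.e. 8.220×10²⁰/6.022×10²³ = 0.001365 mol.
Photons absorbed: 0.761 × 0.001365 = 0.001039 mol.
Φ = 5.212×10⁻⁴ mol / 0.001039 mol photons = 0.50.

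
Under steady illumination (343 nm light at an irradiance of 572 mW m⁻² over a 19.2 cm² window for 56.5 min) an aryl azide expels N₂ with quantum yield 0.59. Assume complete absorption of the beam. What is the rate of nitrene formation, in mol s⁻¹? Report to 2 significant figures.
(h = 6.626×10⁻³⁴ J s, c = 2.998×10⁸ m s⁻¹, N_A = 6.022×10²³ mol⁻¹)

1.9×10⁻⁹ mol s⁻¹

Photon energy at 343 nm: hc/λ = (6.626×10⁻³⁴)(2.998×10⁸)/(343×10⁻⁹) = 5.791×10⁻¹⁹ J.
Energy delivered: (572 mW m⁻²)(19.2×10⁻⁴ m²)(3390 s) = 3.723 J.
Photons incident: 3.723 / 5.791×10⁻¹⁹ = 6.429×10¹⁸, i.e. 6.429×10¹⁸/6.022×10²³ = 1.068×10⁻⁵ mol.
Product formed: 0.59 × 1.068×10⁻⁵ = 6.301×10⁻⁶ mol.
Rate: 6.301×10⁻⁶ / 3390 s = 1.9×10⁻⁹ mol s⁻¹.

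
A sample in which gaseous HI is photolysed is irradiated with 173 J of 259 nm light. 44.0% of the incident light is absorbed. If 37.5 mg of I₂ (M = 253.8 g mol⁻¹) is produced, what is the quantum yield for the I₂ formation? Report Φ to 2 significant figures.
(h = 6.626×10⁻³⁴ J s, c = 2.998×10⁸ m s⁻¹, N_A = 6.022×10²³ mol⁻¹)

Φ = 0.90

Product: 37.5 mg / 253.8 g mol⁻¹ = 1.478×10⁻⁴ mol.
Photon energy at 259 nm: hc/λ = (6.626×10⁻³⁴)(2.998×10⁸)/(259×10⁻⁹) = 7.670×10⁻¹⁹ J.
Photons incident: 173 / 7.670×10⁻¹⁹ = 2.256×10²⁰, i.e. 2.256×10²⁰/6.022×10²³ = 3.746×10⁻⁴ mol.
Photons absorbed: 0.440 × 3.746×10⁻⁴ = 1.648×10⁻⁴ mol.
Φ = 1.478×10⁻⁴ mol / 1.648×10⁻⁴ mol photons = 0.90.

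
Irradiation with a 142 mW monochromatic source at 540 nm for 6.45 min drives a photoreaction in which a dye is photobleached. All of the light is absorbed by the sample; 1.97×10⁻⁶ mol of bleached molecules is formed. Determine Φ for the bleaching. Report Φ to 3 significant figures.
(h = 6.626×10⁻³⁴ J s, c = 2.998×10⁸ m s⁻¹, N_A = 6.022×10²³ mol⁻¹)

Photon energy at 540 nm: hc/λ = (6.626×10⁻³⁴)(2.998×10⁸)/(540×10⁻⁹) = 3.679×10⁻¹⁹ J.
Energy delivered: (142 mW)(387 s) = 54.95 J.
Photons incident: 54.95 / 3.679×10⁻¹⁹ = 1.494×10²⁰, i.e. 1.494×10²⁰/6.022×10²³ = 2.481×10⁻⁴ mol.
Φ = 1.97×10⁻⁶ mol / 2.481×10⁻⁴ mol photons = 0.00794.

Φ = 0.00794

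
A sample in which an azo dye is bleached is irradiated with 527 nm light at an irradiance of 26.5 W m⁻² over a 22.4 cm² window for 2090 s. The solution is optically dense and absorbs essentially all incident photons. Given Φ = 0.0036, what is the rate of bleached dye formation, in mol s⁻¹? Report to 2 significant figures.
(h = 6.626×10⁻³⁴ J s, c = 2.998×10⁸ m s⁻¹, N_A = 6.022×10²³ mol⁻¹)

Photon energy at 527 nm: hc/λ = (6.626×10⁻³⁴)(2.998×10⁸)/(527×10⁻⁹) = 3.769×10⁻¹⁹ J.
Energy delivered: (26.5 W m⁻²)(22.4×10⁻⁴ m²)(2090 s) = 124.1 J.
Photons incident: 124.1 / 3.769×10⁻¹⁹ = 3.293×10²⁰, i.e. 3.293×10²⁰/6.022×10²³ = 5.468×10⁻⁴ mol.
Product formed: 0.0036 × 5.468×10⁻⁴ = 1.968×10⁻⁶ mol.
Rate: 1.968×10⁻⁶ / 2090 s = 9.4×10⁻¹⁰ mol s⁻¹.

9.4×10⁻¹⁰ mol s⁻¹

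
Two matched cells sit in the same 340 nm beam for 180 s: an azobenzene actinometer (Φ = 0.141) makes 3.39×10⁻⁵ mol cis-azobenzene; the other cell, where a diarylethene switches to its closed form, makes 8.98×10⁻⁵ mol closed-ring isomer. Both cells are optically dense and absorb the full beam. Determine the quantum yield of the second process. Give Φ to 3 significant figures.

Φ = 0.374

Photons absorbed by the actinometer: 3.39×10⁻⁵ / 0.141 = 2.404×10⁻⁴ mol.
Φ(unknown) = 8.98×10⁻⁵ / 2.404×10⁻⁴ = 0.374.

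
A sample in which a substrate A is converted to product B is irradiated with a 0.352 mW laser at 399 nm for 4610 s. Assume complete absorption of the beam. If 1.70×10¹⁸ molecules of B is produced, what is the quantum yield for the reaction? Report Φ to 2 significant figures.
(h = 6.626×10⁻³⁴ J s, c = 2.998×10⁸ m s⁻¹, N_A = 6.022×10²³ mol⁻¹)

Φ = 0.52

Product: 1.70×10¹⁸ / 6.022×10²³ = 2.823×10⁻⁶ mol.
Photon energy at 399 nm: hc/λ = (6.626×10⁻³⁴)(2.998×10⁸)/(399×10⁻⁹) = 4.979×10⁻¹⁹ J.
Energy delivered: (0.352 mW)(4610 s) = 1.623 J.
Photons incident: 1.623 / 4.979×10⁻¹⁹ = 3.260×10¹⁸, i.e. 3.260×10¹⁸/6.022×10²³ = 5.413×10⁻⁶ mol.
Φ = 2.823×10⁻⁶ mol / 5.413×10⁻⁶ mol photons = 0.52.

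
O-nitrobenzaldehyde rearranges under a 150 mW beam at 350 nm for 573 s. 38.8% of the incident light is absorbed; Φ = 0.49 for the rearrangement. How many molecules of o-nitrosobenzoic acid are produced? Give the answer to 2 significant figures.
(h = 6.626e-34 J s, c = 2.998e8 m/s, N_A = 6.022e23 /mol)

2.9e19 molecules

Photon energy at 350 nm: hc/λ = (6.626e-34)(2.998e8)/(350e-9) = 5.676e-19 J.
Energy delivered: (150 mW)(573 s) = 85.95 J.
Photons incident: 85.95 / 5.676e-19 = 1.514e20, i.e. 1.514e20/6.022e23 = 2.514e-4 mol.
Photons absorbed: 0.388 × 2.514e-4 = 9.754e-5 mol.
Product: Φ × n_abs = 0.49 × 9.754e-5 = 4.779e-5 mol.
As a count: 4.779e-5 × 6.022e23 = 2.9e19.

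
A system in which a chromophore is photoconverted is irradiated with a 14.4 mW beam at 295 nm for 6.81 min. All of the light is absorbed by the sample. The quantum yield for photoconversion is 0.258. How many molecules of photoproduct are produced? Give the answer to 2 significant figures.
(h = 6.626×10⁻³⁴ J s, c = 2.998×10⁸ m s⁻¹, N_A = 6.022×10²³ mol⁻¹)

2.3×10¹⁸ molecules

Photon energy at 295 nm: hc/λ = (6.626×10⁻³⁴)(2.998×10⁸)/(295×10⁻⁹) = 6.734×10⁻¹⁹ J.
Energy delivered: (14.4 mW)(408.6 s) = 5.884 J.
Photons incident: 5.884 / 6.734×10⁻¹⁹ = 8.738×10¹⁸, i.e. 8.738×10¹⁸/6.022×10²³ = 1.451×10⁻⁵ mol.
Product: Φ × n_abs = 0.258 × 1.451×10⁻⁵ = 3.744×10⁻⁶ mol.
As a count: 3.744×10⁻⁶ × 6.022×10²³ = 2.3×10¹⁸.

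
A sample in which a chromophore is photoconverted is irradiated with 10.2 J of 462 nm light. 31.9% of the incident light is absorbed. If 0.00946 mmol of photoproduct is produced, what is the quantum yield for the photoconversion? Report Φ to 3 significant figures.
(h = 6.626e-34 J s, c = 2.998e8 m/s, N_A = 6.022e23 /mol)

Product: 0.00946 mmol = 9.46e-6 mol.
Photon energy at 462 nm: hc/λ = (6.626e-34)(2.998e8)/(462e-9) = 4.300e-19 J.
Photons incident: 10.2 / 4.300e-19 = 2.372e19, i.e. 2.372e19/6.022e23 = 3.939e-5 mol.
Photons absorbed: 0.319 × 3.939e-5 = 1.257e-5 mol.
Φ = 9.46e-6 mol / 1.257e-5 mol photons = 0.753.

Φ = 0.753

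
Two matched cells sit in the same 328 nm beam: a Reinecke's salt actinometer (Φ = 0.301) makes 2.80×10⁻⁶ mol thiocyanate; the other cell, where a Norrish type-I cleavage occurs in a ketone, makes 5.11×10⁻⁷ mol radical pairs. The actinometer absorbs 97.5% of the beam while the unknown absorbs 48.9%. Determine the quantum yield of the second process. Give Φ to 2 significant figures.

Photons absorbed by the actinometer: 2.80×10⁻⁶ / 0.301 = 9.302×10⁻⁶ mol.
Incident flux: 9.302×10⁻⁶ / 0.975 = 9.541×10⁻⁶ einstein.
Absorbed by unknown: 0.489 × 9.541×10⁻⁶ = 4.666×10⁻⁶ mol.
Φ(unknown) = 5.11×10⁻⁷ / 4.666×10⁻⁶ = 0.11.

Φ = 0.11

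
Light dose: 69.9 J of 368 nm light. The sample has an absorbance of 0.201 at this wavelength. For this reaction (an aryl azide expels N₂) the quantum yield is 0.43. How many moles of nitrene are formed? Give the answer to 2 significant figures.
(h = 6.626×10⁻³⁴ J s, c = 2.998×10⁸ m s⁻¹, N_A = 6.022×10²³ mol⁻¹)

3.4×10⁻⁵ mol

Photon energy at 368 nm: hc/λ = (6.626×10⁻³⁴)(2.998×10⁸)/(368×10⁻⁹) = 5.398×10⁻¹⁹ J.
Photons incident: 69.9 / 5.398×10⁻¹⁹ = 1.295×10²⁰, i.e. 1.295×10²⁰/6.022×10²³ = 2.150×10⁻⁴ mol.
Fraction absorbed: 1 − 10^(−0.201) = 0.3705.
Photons absorbed: 0.3705 × 2.150×10⁻⁴ = 7.966×10⁻⁵ mol.
Product: Φ × n_abs = 0.43 × 7.966×10⁻⁵ = 3.425×10⁻⁵ mol.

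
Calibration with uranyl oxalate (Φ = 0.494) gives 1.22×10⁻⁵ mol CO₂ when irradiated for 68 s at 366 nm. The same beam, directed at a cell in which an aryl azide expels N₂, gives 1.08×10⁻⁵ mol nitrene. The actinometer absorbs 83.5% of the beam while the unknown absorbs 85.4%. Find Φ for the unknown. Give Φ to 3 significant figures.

Photons absorbed by the actinometer: 1.22×10⁻⁵ / 0.494 = 2.470×10⁻⁵ mol.
Incident flux: 2.470×10⁻⁵ / 0.835 = 2.958×10⁻⁵ einstein.
Absorbed by unknown: 0.854 × 2.958×10⁻⁵ = 2.526×10⁻⁵ mol.
Φ(unknown) = 1.08×10⁻⁵ / 2.526×10⁻⁵ = 0.428.

Φ = 0.428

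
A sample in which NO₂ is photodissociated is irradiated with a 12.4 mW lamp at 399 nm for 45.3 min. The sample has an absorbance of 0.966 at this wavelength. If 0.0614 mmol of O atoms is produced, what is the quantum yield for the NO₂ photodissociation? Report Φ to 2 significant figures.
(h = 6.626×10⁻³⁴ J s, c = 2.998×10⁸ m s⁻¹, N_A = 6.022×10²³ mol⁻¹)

Φ = 0.61

Product: 0.0614 mmol = 6.14×10⁻⁵ mol.
Photon energy at 399 nm: hc/λ = (6.626×10⁻³⁴)(2.998×10⁸)/(399×10⁻⁹) = 4.979×10⁻¹⁹ J.
Energy delivered: (12.4 mW)(2718 s) = 33.70 J.
Photons incident: 33.70 / 4.979×10⁻¹⁹ = 6.768×10¹⁹, i.e. 6.768×10¹⁹/6.022×10²³ = 1.124×10⁻⁴ mol.
Fraction absorbed: 1 − 10^(−0.966) = 0.8919.
Photons absorbed: 0.8919 × 1.124×10⁻⁴ = 1.002×10⁻⁴ mol.
Φ = 6.14×10⁻⁵ mol / 1.002×10⁻⁴ mol photons = 0.61.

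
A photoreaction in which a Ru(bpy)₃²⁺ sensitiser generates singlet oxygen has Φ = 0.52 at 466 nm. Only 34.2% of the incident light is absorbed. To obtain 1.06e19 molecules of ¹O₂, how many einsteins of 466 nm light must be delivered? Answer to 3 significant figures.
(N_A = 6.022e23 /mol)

9.90e-5 einstein

Product: 1.06e19 / 6.022e23 = 1.760e-5 mol.
Photons that must be absorbed: 1.760e-5 / 0.52 = 3.385e-5 mol.
Incident photons needed: 3.385e-5 / 0.342 = 9.898e-5 mol.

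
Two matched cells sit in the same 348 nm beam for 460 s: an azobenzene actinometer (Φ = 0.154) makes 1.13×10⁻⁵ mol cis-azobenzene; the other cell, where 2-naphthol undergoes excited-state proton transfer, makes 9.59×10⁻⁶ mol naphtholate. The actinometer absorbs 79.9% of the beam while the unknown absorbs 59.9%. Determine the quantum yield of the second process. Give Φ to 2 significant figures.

Photons absorbed by the actinometer: 1.13×10⁻⁵ / 0.154 = 7.338×10⁻⁵ mol.
Incident flux: 7.338×10⁻⁵ / 0.799 = 9.184×10⁻⁵ einstein.
Absorbed by unknown: 0.599 × 9.184×10⁻⁵ = 5.501×10⁻⁵ mol.
Φ(unknown) = 9.59×10⁻⁶ / 5.501×10⁻⁵ = 0.17.

Φ = 0.17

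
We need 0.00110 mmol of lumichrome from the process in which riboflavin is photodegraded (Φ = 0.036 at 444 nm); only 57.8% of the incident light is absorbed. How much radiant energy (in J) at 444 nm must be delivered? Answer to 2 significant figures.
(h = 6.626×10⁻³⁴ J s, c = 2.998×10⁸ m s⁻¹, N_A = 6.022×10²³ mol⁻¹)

14 J

Product: 0.00110 mmol = 1.10×10⁻⁶ mol.
Photons that must be absorbed: 1.10×10⁻⁶ / 0.036 = 3.056×10⁻⁵ mol.
Incident photons needed: 3.056×10⁻⁵ / 0.578 = 5.287×10⁻⁵ mol.
Photon energy: hc/λ = 4.474×10⁻¹⁹ J; per mole, 2.694×10⁵ J mol⁻¹.
Energy required: 5.287×10⁻⁵ × 2.694×10⁵ = 14 J.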